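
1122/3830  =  561/1915 = 0.29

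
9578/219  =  43 + 161/219 = 43.74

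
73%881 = 73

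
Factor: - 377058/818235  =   - 394/855 = - 2^1*3^(-2)*5^( - 1)*19^ ( - 1)*197^1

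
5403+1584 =6987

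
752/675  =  1 + 77/675  =  1.11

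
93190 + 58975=152165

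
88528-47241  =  41287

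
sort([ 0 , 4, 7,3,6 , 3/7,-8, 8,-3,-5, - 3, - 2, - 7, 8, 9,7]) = [-8,-7,-5, - 3,  -  3,  -  2, 0, 3/7, 3,4,6,7,7,8,  8, 9]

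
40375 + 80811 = 121186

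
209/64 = 209/64= 3.27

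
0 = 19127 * 0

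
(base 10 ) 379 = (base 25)F4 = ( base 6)1431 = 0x17B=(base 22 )h5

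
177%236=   177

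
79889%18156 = 7265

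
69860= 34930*2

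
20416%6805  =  1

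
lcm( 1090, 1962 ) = 9810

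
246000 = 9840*25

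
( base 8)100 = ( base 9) 71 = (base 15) 44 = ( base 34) 1U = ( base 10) 64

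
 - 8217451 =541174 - 8758625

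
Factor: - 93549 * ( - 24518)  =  2^1 * 3^1 *13^1 * 23^1 * 41^1 * 31183^1=2293634382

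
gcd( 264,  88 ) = 88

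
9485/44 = 9485/44  =  215.57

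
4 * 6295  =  25180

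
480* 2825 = 1356000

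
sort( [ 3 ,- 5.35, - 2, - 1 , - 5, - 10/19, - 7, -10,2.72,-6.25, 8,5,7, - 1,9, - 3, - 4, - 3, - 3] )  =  [ - 10, - 7 ,-6.25, - 5.35 , - 5, - 4, - 3, - 3,-3, - 2, - 1, - 1, - 10/19, 2.72, 3,5, 7, 8, 9] 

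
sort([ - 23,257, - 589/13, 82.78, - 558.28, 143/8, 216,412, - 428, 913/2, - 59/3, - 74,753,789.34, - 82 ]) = [ - 558.28, - 428 ,  -  82, - 74, - 589/13  , - 23, - 59/3,143/8, 82.78, 216 , 257,412,913/2,  753 , 789.34]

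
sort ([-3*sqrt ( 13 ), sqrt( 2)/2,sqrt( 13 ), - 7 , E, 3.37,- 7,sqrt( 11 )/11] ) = [  -  3*sqrt( 13),-7, - 7, sqrt( 11 )/11, sqrt( 2)/2, E,3.37,sqrt( 13 )] 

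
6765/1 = 6765 = 6765.00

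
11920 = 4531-- 7389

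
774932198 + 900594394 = 1675526592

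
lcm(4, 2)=4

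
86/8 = 43/4 = 10.75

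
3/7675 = 3/7675 = 0.00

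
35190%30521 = 4669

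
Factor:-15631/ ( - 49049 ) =29/91 = 7^(-1 )*13^(-1) * 29^1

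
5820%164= 80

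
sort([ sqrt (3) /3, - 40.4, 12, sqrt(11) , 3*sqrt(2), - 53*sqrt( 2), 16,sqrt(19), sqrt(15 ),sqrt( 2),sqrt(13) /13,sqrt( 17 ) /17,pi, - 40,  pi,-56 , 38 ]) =[ -53*sqrt(2), - 56, - 40.4, - 40 , sqrt( 17 )/17,sqrt( 13) /13, sqrt( 3 )/3, sqrt(2 ),pi, pi, sqrt(11 ),sqrt(15 ), 3*sqrt( 2), sqrt(19), 12 , 16, 38]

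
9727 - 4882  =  4845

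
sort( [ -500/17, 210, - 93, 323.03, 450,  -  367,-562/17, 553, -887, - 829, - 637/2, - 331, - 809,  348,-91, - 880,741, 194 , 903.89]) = [ - 887, - 880,-829, - 809, - 367, - 331, - 637/2, - 93,- 91, - 562/17, - 500/17, 194, 210,323.03, 348, 450,553,741, 903.89 ]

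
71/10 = 71/10=7.10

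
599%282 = 35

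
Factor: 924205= 5^1 * 17^1*83^1 * 131^1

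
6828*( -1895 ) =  - 12939060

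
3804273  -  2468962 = 1335311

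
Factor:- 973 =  - 7^1*139^1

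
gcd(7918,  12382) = 2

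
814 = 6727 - 5913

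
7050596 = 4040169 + 3010427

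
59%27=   5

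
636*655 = 416580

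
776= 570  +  206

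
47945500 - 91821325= - 43875825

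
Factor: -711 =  - 3^2*79^1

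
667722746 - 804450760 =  -136728014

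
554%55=4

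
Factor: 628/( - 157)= - 2^2  =  - 4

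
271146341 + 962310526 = 1233456867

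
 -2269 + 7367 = 5098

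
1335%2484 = 1335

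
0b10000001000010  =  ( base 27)B8N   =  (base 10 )8258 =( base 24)E82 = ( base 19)13GC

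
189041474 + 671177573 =860219047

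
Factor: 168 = 2^3*3^1*7^1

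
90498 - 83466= 7032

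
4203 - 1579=2624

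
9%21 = 9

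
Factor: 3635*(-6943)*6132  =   - 2^2*3^1*5^1*7^1 * 53^1*73^1*131^1*727^1 = - 154758220260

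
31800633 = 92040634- 60240001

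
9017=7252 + 1765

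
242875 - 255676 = -12801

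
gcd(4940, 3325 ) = 95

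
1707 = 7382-5675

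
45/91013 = 45/91013 = 0.00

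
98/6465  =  98/6465 = 0.02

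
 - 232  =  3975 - 4207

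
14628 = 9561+5067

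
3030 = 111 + 2919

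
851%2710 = 851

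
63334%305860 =63334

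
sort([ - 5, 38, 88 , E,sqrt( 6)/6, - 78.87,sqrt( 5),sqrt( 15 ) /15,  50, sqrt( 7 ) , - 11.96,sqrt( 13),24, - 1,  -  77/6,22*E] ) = [ - 78.87, - 77/6, - 11.96, - 5, - 1, sqrt(15)/15, sqrt( 6)/6, sqrt( 5), sqrt( 7 ),E, sqrt( 13 ), 24,38,50, 22*E,  88]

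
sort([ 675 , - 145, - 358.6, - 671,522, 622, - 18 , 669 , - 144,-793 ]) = [-793, - 671 , - 358.6,  -  145, - 144, - 18,  522, 622,  669, 675]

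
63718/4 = 31859/2=15929.50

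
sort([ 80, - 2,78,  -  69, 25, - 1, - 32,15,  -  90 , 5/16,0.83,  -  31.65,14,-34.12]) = [-90,-69,-34.12, - 32,-31.65,  -  2 , - 1,5/16, 0.83,14,15,25 , 78, 80]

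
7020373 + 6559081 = 13579454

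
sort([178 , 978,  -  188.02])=[ - 188.02 , 178, 978] 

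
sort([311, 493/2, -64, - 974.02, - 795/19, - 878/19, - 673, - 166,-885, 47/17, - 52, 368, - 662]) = [ - 974.02,  -  885,  -  673,-662, - 166,-64 , - 52, - 878/19,-795/19,47/17, 493/2, 311,368]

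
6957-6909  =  48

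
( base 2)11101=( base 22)17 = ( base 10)29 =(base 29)10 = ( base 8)35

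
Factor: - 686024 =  -2^3*29^1*2957^1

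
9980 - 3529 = 6451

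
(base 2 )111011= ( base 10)59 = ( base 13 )47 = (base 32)1R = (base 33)1Q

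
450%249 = 201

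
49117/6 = 49117/6 =8186.17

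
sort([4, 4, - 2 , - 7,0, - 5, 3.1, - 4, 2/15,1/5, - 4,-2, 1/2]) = [ - 7, - 5, - 4, - 4 , - 2,-2,0,2/15,1/5,1/2,3.1, 4, 4] 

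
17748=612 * 29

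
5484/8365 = 5484/8365= 0.66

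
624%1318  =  624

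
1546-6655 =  - 5109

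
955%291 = 82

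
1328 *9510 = 12629280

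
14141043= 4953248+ 9187795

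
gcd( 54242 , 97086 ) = 2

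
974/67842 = 487/33921 = 0.01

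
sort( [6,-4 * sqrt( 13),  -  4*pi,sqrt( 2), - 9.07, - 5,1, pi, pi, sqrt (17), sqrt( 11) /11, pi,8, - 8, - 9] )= [  -  4*sqrt( 13 ),-4*pi,- 9.07, - 9, - 8,- 5,sqrt(11)/11,1,sqrt( 2 ), pi, pi, pi,sqrt(17 ), 6, 8]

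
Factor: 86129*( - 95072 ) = - 2^5*43^1*2003^1*2971^1 = - 8188456288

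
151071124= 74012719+77058405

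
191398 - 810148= -618750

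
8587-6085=2502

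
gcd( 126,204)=6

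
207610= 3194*65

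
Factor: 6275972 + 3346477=9622449 = 3^3*  356387^1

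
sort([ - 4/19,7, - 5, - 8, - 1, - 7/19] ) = [-8, - 5, - 1, -7/19, - 4/19, 7 ] 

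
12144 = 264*46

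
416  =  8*52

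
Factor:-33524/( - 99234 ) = 2^1*3^(-2)* 17^2*29^1 * 37^(-1) * 149^(-1 ) = 16762/49617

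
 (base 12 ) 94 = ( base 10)112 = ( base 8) 160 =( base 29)3P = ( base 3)11011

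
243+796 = 1039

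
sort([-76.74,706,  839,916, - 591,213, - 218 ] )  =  [-591, - 218,-76.74, 213, 706, 839, 916]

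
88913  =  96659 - 7746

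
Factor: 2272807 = 97^1*23431^1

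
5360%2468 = 424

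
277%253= 24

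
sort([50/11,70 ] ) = [50/11,  70]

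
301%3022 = 301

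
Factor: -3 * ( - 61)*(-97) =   -  3^1*61^1*97^1 = - 17751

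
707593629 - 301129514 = 406464115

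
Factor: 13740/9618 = 10/7 = 2^1*5^1*7^( -1 )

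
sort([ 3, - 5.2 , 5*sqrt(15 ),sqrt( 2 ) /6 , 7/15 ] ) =[ - 5.2 , sqrt(2 ) /6,7/15, 3,5*sqrt(15 )]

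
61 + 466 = 527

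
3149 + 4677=7826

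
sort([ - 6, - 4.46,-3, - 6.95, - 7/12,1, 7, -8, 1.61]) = [ - 8, - 6.95 , -6, - 4.46,  -  3,  -  7/12,  1 , 1.61, 7]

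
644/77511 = 92/11073 = 0.01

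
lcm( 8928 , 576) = 17856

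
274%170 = 104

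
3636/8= 909/2 = 454.50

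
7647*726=5551722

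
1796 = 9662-7866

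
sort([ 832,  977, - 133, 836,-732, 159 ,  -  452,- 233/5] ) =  [ - 732,-452, -133,-233/5 , 159 , 832,836,977 ] 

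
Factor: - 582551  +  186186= -396365= -5^1*79273^1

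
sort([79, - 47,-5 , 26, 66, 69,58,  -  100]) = [ - 100,-47, -5 , 26 , 58, 66, 69, 79 ]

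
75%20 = 15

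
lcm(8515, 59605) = 59605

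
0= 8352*0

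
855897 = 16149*53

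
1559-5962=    - 4403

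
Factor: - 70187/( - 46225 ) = 5^( - 2 )*13^1*43^ ( - 2) * 5399^1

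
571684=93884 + 477800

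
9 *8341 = 75069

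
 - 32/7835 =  - 32/7835=-0.00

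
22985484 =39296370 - 16310886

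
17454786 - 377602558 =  - 360147772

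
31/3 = 10 + 1/3  =  10.33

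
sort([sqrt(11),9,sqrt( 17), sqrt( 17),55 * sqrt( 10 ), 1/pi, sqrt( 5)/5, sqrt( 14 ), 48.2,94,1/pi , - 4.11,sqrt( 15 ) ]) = [ - 4.11, 1/pi,1/pi,sqrt( 5) /5, sqrt ( 11) , sqrt( 14),sqrt(15),  sqrt(  17)  ,  sqrt( 17 ),9 , 48.2,94,55* sqrt( 10) ]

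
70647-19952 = 50695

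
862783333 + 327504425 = 1190287758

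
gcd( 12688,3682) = 2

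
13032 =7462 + 5570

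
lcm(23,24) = 552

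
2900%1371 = 158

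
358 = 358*1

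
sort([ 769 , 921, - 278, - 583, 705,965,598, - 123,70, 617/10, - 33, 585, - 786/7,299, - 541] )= [-583, - 541, - 278, - 123,-786/7, - 33, 617/10,  70, 299,  585, 598,705, 769,921, 965]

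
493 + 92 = 585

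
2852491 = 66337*43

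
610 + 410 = 1020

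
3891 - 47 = 3844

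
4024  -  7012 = -2988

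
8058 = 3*2686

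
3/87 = 1/29 = 0.03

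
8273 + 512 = 8785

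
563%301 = 262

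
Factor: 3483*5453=18992799 = 3^4*7^1 * 19^1 * 41^1*43^1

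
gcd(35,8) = 1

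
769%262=245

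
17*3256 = 55352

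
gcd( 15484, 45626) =14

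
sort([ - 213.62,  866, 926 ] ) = [ - 213.62,866,926 ] 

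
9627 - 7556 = 2071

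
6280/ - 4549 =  - 2+2818/4549  =  - 1.38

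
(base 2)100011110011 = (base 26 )3A3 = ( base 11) 17a3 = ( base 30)2GB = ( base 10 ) 2291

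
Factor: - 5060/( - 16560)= 2^( - 2) * 3^( - 2)*11^1 = 11/36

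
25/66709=25/66709 = 0.00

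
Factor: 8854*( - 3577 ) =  -31670758=- 2^1*7^2*19^1*73^1*233^1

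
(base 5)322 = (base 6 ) 223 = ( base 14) 63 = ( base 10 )87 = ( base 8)127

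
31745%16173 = 15572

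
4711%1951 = 809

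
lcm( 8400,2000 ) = 42000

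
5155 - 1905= 3250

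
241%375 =241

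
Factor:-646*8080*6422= - 33520784960 =- 2^6 *5^1 * 13^2*17^1*19^2 * 101^1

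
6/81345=2/27115 =0.00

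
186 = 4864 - 4678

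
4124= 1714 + 2410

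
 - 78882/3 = - 26294 = - 26294.00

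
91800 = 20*4590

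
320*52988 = 16956160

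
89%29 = 2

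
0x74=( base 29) 40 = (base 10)116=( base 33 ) 3H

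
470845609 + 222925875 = 693771484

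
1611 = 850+761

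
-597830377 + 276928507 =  - 320901870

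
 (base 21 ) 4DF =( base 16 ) 804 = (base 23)3K5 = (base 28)2H8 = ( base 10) 2052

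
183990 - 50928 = 133062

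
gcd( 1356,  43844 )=452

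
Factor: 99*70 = 2^1*3^2*5^1*7^1*11^1 = 6930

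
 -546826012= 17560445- 564386457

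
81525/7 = 81525/7 = 11646.43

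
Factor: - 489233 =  -23^1*89^1*239^1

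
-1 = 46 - 47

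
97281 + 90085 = 187366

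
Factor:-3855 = -3^1*5^1*257^1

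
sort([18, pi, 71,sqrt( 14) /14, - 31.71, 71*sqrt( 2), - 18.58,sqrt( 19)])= [-31.71, - 18.58,sqrt ( 14)/14,pi, sqrt (19),18,71, 71*sqrt( 2 ) ]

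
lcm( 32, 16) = 32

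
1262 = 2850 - 1588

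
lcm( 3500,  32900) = 164500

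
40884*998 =40802232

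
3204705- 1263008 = 1941697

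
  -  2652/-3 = 884/1 = 884.00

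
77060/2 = 38530 = 38530.00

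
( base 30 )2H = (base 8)115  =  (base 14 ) 57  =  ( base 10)77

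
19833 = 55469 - 35636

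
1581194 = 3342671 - 1761477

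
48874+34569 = 83443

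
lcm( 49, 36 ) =1764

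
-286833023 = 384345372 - 671178395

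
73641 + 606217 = 679858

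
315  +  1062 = 1377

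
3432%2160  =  1272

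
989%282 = 143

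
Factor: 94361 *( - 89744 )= -2^4*71^1*79^1*127^1*743^1 = - 8468333584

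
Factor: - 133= - 7^1*19^1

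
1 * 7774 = 7774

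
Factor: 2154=2^1*3^1*359^1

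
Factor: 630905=5^1*11^1*11471^1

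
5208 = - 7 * ( - 744)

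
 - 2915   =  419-3334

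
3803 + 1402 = 5205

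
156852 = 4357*36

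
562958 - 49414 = 513544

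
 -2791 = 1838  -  4629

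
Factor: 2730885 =3^1*5^1*182059^1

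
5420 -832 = 4588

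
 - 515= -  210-305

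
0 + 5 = 5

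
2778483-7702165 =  - 4923682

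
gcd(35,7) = 7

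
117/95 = 1 + 22/95 = 1.23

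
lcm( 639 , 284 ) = 2556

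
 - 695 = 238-933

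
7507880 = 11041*680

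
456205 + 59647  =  515852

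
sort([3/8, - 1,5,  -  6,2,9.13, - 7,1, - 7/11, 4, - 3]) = [ - 7,- 6, - 3, - 1,- 7/11, 3/8, 1,2,4,5,9.13 ] 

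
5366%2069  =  1228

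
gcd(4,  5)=1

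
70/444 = 35/222 =0.16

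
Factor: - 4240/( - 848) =5^1 = 5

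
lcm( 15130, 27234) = 136170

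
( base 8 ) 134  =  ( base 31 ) 2U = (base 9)112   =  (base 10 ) 92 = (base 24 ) 3k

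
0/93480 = 0  =  0.00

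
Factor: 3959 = 37^1* 107^1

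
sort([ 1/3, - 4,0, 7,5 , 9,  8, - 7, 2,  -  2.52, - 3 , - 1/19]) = [ - 7, - 4, - 3, - 2.52, - 1/19,0, 1/3,2,5, 7,8,9]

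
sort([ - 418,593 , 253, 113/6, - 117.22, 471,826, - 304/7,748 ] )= [ - 418, -117.22, - 304/7,113/6,253, 471 , 593, 748, 826]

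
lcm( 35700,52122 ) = 2606100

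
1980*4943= 9787140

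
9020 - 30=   8990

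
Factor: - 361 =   -  19^2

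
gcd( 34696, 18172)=4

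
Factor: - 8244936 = - 2^3*3^3*7^2 * 19^1*41^1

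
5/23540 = 1/4708 = 0.00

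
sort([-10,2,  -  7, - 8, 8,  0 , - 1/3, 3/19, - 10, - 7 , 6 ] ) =[-10, - 10, - 8, - 7 ,-7,-1/3,0,3/19, 2 , 6, 8]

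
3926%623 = 188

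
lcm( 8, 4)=8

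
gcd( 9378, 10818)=18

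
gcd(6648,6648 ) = 6648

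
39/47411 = 3/3647 = 0.00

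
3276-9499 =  - 6223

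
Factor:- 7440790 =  - 2^1*5^1*7^1*106297^1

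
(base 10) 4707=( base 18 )e99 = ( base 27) 6c9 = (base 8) 11143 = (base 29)5H9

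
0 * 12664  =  0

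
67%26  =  15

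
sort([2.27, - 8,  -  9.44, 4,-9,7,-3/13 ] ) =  [  -  9.44, - 9, - 8,- 3/13,2.27, 4, 7 ]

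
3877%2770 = 1107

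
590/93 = 590/93=   6.34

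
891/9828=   33/364= 0.09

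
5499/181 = 30  +  69/181 = 30.38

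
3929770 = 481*8170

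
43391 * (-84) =-3644844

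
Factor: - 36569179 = - 79^1*462901^1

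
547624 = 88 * 6223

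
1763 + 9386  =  11149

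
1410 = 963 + 447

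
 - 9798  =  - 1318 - 8480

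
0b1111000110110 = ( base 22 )flc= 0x1e36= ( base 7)31356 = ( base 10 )7734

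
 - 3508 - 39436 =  - 42944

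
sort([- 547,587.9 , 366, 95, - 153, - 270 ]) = [  -  547,  -  270,- 153, 95,366,587.9 ] 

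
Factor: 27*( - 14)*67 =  - 25326 = - 2^1*3^3* 7^1*67^1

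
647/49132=647/49132 = 0.01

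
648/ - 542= -2+218/271 = - 1.20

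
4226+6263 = 10489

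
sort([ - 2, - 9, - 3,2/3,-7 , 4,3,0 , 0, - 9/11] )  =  [-9,  -  7, - 3,-2, - 9/11,0,  0, 2/3,3,  4]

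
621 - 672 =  - 51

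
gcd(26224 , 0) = 26224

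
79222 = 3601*22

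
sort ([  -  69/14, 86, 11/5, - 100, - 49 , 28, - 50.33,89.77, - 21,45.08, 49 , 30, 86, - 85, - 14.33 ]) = [ - 100,-85,  -  50.33, - 49, - 21, - 14.33,- 69/14, 11/5,28, 30 , 45.08, 49,86,86, 89.77] 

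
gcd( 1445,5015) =85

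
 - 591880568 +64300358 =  - 527580210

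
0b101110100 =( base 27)DL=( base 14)1C8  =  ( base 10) 372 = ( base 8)564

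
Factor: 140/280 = 1/2 = 2^(-1) 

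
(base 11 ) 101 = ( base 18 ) 6e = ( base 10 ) 122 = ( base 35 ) 3h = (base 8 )172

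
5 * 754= 3770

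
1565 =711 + 854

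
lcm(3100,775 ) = 3100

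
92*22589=2078188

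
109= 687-578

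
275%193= 82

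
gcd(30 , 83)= 1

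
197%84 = 29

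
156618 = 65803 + 90815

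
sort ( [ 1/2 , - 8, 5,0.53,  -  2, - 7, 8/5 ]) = [-8,-7, - 2, 1/2, 0.53 , 8/5, 5]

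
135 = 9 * 15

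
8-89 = -81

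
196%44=20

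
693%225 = 18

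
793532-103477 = 690055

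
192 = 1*192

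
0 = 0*2860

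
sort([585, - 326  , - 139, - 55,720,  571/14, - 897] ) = [ - 897, - 326, - 139, - 55,  571/14,585,  720]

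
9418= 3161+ 6257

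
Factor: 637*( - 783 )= -498771 = -3^3*7^2*13^1*29^1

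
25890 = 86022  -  60132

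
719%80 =79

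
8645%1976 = 741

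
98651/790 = 124  +  691/790 =124.87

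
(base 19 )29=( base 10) 47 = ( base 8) 57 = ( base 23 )21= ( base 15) 32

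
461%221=19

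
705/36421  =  705/36421 = 0.02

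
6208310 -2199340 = 4008970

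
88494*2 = 176988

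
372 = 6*62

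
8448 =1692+6756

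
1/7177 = 1/7177 = 0.00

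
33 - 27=6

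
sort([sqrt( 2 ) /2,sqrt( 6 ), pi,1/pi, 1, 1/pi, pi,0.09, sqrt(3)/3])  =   [0.09, 1/pi, 1/pi, sqrt(3)/3, sqrt( 2) /2,1 , sqrt(6 ), pi , pi]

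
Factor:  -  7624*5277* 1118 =- 44979206064 =- 2^4*3^1*13^1*43^1*953^1 * 1759^1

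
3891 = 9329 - 5438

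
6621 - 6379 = 242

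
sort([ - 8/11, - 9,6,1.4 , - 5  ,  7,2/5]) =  [-9, - 5, - 8/11,2/5, 1.4,6,  7] 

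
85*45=3825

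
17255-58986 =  - 41731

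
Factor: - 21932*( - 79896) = 1752279072 = 2^5 * 3^1  *  3329^1*5483^1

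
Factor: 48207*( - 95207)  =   - 4589643849 = - 3^1*7^2 * 29^1*67^1*16069^1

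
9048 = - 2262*(-4 ) 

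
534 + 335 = 869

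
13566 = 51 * 266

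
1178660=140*8419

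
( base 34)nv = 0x32D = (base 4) 30231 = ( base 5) 11223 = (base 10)813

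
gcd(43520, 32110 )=10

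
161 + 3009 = 3170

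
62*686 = 42532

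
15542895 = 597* 26035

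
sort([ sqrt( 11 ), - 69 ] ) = [ - 69, sqrt( 11 ) ] 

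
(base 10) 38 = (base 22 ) 1g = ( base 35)13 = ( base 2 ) 100110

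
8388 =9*932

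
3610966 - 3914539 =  - 303573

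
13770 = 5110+8660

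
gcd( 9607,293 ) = 1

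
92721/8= 92721/8 = 11590.12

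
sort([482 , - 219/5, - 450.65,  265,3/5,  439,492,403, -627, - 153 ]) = [ - 627, - 450.65 ,-153, - 219/5,  3/5,265,403, 439,  482,  492]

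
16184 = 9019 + 7165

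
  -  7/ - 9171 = 7/9171 = 0.00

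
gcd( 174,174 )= 174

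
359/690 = 359/690 = 0.52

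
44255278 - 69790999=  - 25535721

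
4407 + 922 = 5329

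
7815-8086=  - 271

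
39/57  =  13/19 = 0.68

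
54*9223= 498042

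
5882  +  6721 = 12603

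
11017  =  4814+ 6203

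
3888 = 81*48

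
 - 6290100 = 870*( - 7230)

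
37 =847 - 810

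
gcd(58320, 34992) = 11664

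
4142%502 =126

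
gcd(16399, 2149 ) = 1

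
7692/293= 26 + 74/293 =26.25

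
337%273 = 64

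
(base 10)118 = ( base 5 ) 433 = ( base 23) 53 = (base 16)76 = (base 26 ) 4E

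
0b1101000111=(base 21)1IK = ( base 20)21J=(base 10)839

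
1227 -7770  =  -6543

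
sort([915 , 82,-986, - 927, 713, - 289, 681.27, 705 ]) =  [ - 986, - 927,- 289,82,681.27, 705, 713,  915 ] 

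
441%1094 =441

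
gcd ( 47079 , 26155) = 5231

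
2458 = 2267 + 191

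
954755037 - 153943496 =800811541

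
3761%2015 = 1746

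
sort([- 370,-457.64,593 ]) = [ - 457.64, - 370, 593]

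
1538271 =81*18991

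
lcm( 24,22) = 264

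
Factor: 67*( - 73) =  - 67^1*73^1 = -4891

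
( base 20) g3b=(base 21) EE3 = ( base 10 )6471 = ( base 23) C58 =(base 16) 1947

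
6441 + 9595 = 16036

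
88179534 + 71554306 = 159733840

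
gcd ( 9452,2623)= 1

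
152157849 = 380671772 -228513923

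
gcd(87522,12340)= 2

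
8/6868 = 2/1717 = 0.00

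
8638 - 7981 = 657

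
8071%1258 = 523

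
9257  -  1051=8206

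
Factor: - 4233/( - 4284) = 83/84 = 2^( - 2)*3^(  -  1 )*7^(-1)*83^1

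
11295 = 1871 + 9424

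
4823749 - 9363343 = -4539594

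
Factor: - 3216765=-3^1*5^1*214451^1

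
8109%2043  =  1980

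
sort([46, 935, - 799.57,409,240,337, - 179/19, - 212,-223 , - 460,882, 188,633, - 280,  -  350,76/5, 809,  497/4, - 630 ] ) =[-799.57, - 630 ,-460, - 350, - 280, - 223, - 212,  -  179/19, 76/5,46,497/4,188, 240,  337, 409,633 , 809, 882, 935 ] 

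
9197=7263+1934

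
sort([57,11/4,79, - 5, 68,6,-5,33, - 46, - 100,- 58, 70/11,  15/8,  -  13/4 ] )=[ - 100,-58, - 46, - 5, - 5, - 13/4, 15/8, 11/4, 6,70/11,33, 57,68,79]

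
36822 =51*722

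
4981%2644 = 2337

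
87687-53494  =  34193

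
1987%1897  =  90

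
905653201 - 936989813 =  - 31336612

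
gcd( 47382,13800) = 6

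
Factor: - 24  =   - 2^3*3^1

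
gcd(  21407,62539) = 1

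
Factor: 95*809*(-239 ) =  - 18368345 = -  5^1*19^1*239^1*809^1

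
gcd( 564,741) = 3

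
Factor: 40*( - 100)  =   - 2^5*5^3=   -  4000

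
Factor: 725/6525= 3^( - 2) = 1/9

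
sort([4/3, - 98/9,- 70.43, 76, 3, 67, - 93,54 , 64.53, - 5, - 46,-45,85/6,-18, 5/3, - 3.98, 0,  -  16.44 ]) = [ - 93, -70.43 , - 46,-45, - 18, - 16.44, - 98/9,-5, - 3.98,  0,4/3,5/3, 3,85/6,54,  64.53,  67,76]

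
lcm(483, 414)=2898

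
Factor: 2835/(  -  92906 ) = -2^( - 1) * 3^4*5^1*7^1*11^( - 1)*41^( - 1)*103^( - 1) 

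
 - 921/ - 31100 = 921/31100 = 0.03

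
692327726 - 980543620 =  - 288215894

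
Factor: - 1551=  - 3^1*11^1*47^1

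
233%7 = 2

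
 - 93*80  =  -7440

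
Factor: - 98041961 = -98041961^1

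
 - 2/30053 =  - 1 + 30051/30053 = -0.00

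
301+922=1223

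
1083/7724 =1083/7724 =0.14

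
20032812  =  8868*2259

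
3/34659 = 1/11553 = 0.00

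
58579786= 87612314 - 29032528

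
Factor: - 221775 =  -3^1* 5^2*2957^1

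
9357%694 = 335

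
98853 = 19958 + 78895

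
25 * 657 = 16425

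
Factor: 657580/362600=671/370 = 2^( - 1 )*5^( - 1 )*11^1*37^( - 1 ) * 61^1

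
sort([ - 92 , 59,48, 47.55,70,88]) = [ - 92,47.55,48, 59, 70, 88]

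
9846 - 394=9452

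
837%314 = 209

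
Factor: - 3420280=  - 2^3*5^1*37^1 *2311^1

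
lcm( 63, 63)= 63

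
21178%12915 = 8263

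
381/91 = 381/91 = 4.19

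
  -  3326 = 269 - 3595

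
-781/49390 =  - 71/4490 = - 0.02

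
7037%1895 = 1352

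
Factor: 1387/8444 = 2^(- 2 ) * 19^1 *73^1 * 2111^(  -  1)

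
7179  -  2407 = 4772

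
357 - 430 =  - 73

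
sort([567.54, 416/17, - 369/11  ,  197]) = [ - 369/11, 416/17,197,567.54] 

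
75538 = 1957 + 73581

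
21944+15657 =37601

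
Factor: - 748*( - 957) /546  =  119306/91  =  2^1*7^ ( - 1)*11^2 * 13^( - 1) * 17^1 * 29^1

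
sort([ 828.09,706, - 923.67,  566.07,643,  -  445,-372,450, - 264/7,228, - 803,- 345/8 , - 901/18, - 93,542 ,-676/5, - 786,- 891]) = [ - 923.67, - 891, - 803, - 786, - 445, - 372,- 676/5, - 93,-901/18,  -  345/8, - 264/7,228, 450,542,  566.07  ,  643, 706,828.09]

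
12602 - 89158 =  -76556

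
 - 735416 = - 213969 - 521447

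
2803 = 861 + 1942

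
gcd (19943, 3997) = 7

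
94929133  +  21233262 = 116162395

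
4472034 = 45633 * 98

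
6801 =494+6307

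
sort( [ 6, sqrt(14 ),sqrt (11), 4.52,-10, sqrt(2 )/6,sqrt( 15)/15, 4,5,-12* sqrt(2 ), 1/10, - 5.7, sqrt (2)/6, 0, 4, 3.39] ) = [ - 12 * sqrt(2),  -  10, - 5.7,0 , 1/10,sqrt( 2)/6, sqrt(2)/6, sqrt( 15 ) /15,sqrt(  11 ),3.39, sqrt(14),4,  4, 4.52, 5, 6]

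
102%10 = 2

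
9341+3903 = 13244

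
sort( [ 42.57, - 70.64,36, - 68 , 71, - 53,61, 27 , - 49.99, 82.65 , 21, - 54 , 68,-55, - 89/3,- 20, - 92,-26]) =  [ - 92,-70.64,-68, - 55 , - 54, - 53 , - 49.99,  -  89/3, - 26, - 20, 21, 27 , 36 , 42.57 , 61, 68,71,82.65]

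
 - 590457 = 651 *(  -  907 )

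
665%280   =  105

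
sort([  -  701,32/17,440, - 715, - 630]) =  [ - 715, - 701, - 630, 32/17, 440]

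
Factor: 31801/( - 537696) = - 2^( - 5 )*3^(-2)*7^2*11^1*59^1 * 1867^( - 1) 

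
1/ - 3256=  - 1/3256 = -0.00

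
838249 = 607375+230874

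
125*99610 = 12451250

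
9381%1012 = 273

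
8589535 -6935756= 1653779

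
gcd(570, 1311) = 57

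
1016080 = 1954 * 520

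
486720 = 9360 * 52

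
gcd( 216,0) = 216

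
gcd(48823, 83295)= 1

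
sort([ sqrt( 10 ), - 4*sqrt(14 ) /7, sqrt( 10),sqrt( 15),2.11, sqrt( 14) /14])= [ - 4  *sqrt(14 ) /7, sqrt( 14) /14,2.11, sqrt( 10 ), sqrt( 10 ),sqrt( 15 )] 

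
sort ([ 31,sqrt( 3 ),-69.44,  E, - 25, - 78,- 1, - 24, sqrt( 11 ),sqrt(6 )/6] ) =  [ - 78, - 69.44, - 25,  -  24,-1,sqrt(6) /6 , sqrt(3),E, sqrt(11 ),31]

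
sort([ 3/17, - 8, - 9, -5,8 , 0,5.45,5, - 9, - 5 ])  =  [ - 9,- 9, - 8, -5, - 5, 0,3/17, 5, 5.45, 8]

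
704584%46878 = 1414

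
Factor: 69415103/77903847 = 3^(  -  2 ) * 7^( - 1)*197^(-1 ) * 6277^( - 1 )*69415103^1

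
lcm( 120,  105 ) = 840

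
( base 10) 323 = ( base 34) 9H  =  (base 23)e1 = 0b101000011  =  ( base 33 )9Q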